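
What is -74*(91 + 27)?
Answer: -8732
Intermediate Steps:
-74*(91 + 27) = -74*118 = -8732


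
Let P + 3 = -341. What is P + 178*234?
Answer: 41308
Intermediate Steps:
P = -344 (P = -3 - 341 = -344)
P + 178*234 = -344 + 178*234 = -344 + 41652 = 41308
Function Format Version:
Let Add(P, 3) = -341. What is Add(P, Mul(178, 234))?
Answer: 41308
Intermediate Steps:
P = -344 (P = Add(-3, -341) = -344)
Add(P, Mul(178, 234)) = Add(-344, Mul(178, 234)) = Add(-344, 41652) = 41308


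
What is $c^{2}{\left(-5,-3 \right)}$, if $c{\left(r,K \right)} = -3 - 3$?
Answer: $36$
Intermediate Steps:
$c{\left(r,K \right)} = -6$ ($c{\left(r,K \right)} = -3 - 3 = -6$)
$c^{2}{\left(-5,-3 \right)} = \left(-6\right)^{2} = 36$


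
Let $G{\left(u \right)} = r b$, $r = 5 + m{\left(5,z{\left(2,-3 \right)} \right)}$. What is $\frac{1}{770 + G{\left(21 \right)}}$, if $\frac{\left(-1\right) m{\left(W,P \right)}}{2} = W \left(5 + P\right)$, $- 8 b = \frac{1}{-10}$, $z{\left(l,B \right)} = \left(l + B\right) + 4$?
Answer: $\frac{16}{12305} \approx 0.0013003$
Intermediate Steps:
$z{\left(l,B \right)} = 4 + B + l$ ($z{\left(l,B \right)} = \left(B + l\right) + 4 = 4 + B + l$)
$b = \frac{1}{80}$ ($b = - \frac{1}{8 \left(-10\right)} = \left(- \frac{1}{8}\right) \left(- \frac{1}{10}\right) = \frac{1}{80} \approx 0.0125$)
$m{\left(W,P \right)} = - 2 W \left(5 + P\right)$
$r = -75$ ($r = 5 - 10 \left(5 + \left(4 - 3 + 2\right)\right) = 5 - 10 \left(5 + 3\right) = 5 - 10 \cdot 8 = 5 - 80 = -75$)
$G{\left(u \right)} = - \frac{15}{16}$ ($G{\left(u \right)} = \left(-75\right) \frac{1}{80} = - \frac{15}{16}$)
$\frac{1}{770 + G{\left(21 \right)}} = \frac{1}{770 - \frac{15}{16}} = \frac{1}{\frac{12305}{16}} = \frac{16}{12305}$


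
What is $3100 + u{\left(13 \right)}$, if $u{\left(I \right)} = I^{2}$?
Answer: $3269$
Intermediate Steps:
$3100 + u{\left(13 \right)} = 3100 + 13^{2} = 3100 + 169 = 3269$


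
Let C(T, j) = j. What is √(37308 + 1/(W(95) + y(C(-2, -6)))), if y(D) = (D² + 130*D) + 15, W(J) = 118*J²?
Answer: √42253784895928249/1064221 ≈ 193.15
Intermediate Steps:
y(D) = 15 + D² + 130*D
√(37308 + 1/(W(95) + y(C(-2, -6)))) = √(37308 + 1/(118*95² + (15 + (-6)² + 130*(-6)))) = √(37308 + 1/(118*9025 + (15 + 36 - 780))) = √(37308 + 1/(1064950 - 729)) = √(37308 + 1/1064221) = √(39703957069/1064221) = √42253784895928249/1064221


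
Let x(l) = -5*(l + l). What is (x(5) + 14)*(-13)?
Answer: 468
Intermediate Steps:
x(l) = -10*l
(x(5) + 14)*(-13) = (-10*5 + 14)*(-13) = (-50 + 14)*(-13) = -36*(-13) = 468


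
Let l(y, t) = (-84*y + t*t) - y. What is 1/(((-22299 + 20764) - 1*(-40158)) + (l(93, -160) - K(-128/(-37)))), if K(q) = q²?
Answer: 1369/77082958 ≈ 1.7760e-5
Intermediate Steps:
l(y, t) = t² - 85*y (l(y, t) = (-84*y + t²) - y = (t² - 84*y) - y = t² - 85*y)
1/(((-22299 + 20764) - 1*(-40158)) + (l(93, -160) - K(-128/(-37)))) = 1/(((-22299 + 20764) - 1*(-40158)) + (((-160)² - 85*93) - (-128/(-37))²)) = 1/((-1535 + 40158) + ((25600 - 7905) - (-128*(-1/37))²)) = 1/(38623 + (17695 - (128/37)²)) = 1/(38623 + (17695 - 1*16384/1369)) = 1/(38623 + (17695 - 16384/1369)) = 1/(38623 + 24208071/1369) = 1/(77082958/1369) = 1369/77082958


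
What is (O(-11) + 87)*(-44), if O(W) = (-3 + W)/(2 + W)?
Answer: -35068/9 ≈ -3896.4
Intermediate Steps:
O(W) = (-3 + W)/(2 + W)
(O(-11) + 87)*(-44) = ((-3 - 11)/(2 - 11) + 87)*(-44) = (-14/(-9) + 87)*(-44) = (-1/9*(-14) + 87)*(-44) = (14/9 + 87)*(-44) = (797/9)*(-44) = -35068/9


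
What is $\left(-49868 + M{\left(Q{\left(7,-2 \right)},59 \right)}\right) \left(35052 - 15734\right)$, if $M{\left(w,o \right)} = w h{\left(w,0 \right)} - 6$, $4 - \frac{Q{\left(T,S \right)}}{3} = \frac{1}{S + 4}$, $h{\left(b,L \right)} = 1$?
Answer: $-963263093$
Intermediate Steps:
$Q{\left(T,S \right)} = 12 - \frac{3}{4 + S}$ ($Q{\left(T,S \right)} = 12 - \frac{3}{S + 4} = 12 - \frac{3}{4 + S}$)
$M{\left(w,o \right)} = -6 + w$ ($M{\left(w,o \right)} = w 1 - 6 = w - 6 = -6 + w$)
$\left(-49868 + M{\left(Q{\left(7,-2 \right)},59 \right)}\right) \left(35052 - 15734\right) = \left(-49868 - \left(6 - \frac{3 \left(15 + 4 \left(-2\right)\right)}{4 - 2}\right)\right) \left(35052 - 15734\right) = \left(-49868 - \left(6 - \frac{3 \left(15 - 8\right)}{2}\right)\right) 19318 = \left(-49868 - \left(6 - \frac{21}{2}\right)\right) 19318 = \left(-49868 + \left(-6 + \frac{21}{2}\right)\right) 19318 = \left(-49868 + \frac{9}{2}\right) 19318 = \left(- \frac{99727}{2}\right) 19318 = -963263093$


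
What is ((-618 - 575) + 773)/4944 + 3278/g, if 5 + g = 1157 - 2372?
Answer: -348309/125660 ≈ -2.7718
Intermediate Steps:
g = -1220 (g = -5 + (1157 - 2372) = -5 - 1215 = -1220)
((-618 - 575) + 773)/4944 + 3278/g = ((-618 - 575) + 773)/4944 + 3278/(-1220) = (-1193 + 773)*(1/4944) + 3278*(-1/1220) = -420*1/4944 - 1639/610 = -35/412 - 1639/610 = -348309/125660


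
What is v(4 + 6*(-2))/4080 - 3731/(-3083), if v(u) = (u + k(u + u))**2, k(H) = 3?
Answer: 3059911/2515728 ≈ 1.2163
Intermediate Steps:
v(u) = (3 + u)**2 (v(u) = (u + 3)**2 = (3 + u)**2)
v(4 + 6*(-2))/4080 - 3731/(-3083) = (3 + (4 + 6*(-2)))**2/4080 - 3731/(-3083) = (3 + (4 - 12))**2*(1/4080) - 3731*(-1/3083) = (3 - 8)**2*(1/4080) + 3731/3083 = (-5)**2*(1/4080) + 3731/3083 = 25*(1/4080) + 3731/3083 = 5/816 + 3731/3083 = 3059911/2515728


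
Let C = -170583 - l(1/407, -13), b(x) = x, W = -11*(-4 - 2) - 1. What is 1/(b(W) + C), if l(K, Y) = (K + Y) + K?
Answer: -407/69395537 ≈ -5.8649e-6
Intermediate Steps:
W = 65 (W = -11*(-6) - 1 = 66 - 1 = 65)
l(K, Y) = Y + 2*K
C = -69421992/407 (C = -170583 - (-13 + 2/407) = -170583 - 1*(-5289/407) = -170583 + 5289/407 = -69421992/407 ≈ -1.7057e+5)
1/(b(W) + C) = 1/(65 - 69421992/407) = 1/(-69395537/407) = -407/69395537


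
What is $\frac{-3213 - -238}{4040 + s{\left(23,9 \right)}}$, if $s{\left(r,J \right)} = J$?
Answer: $- \frac{2975}{4049} \approx -0.73475$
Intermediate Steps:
$\frac{-3213 - -238}{4040 + s{\left(23,9 \right)}} = \frac{-3213 - -238}{4040 + 9} = \frac{-3213 + \left(-1563 + 1801\right)}{4049} = \left(-3213 + 238\right) \frac{1}{4049} = \left(-2975\right) \frac{1}{4049} = - \frac{2975}{4049}$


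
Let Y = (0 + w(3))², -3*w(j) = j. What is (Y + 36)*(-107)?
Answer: -3959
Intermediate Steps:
w(j) = -j/3
Y = 1 (Y = (0 - ⅓*3)² = (0 - 1)² = (-1)² = 1)
(Y + 36)*(-107) = (1 + 36)*(-107) = 37*(-107) = -3959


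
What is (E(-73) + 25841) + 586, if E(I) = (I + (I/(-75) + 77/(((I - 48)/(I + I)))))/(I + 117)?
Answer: 239829332/9075 ≈ 26427.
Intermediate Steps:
E(I) = (74*I/75 + 154*I/(-48 + I))/(117 + I) (E(I) = (I + (I*(-1/75) + 77/(((-48 + I)/((2*I))))))/(117 + I) = (I + (-I/75 + 77/(((-48 + I)*(1/(2*I))))))/(117 + I) = (I + (-I/75 + 77/(((-48 + I)/(2*I)))))/(117 + I) = (I + (-I/75 + 77*(2*I/(-48 + I))))/(117 + I) = (I + (-I/75 + 154*I/(-48 + I)))/(117 + I) = (74*I/75 + 154*I/(-48 + I))/(117 + I))
(E(-73) + 25841) + 586 = ((2/75)*(-73)*(3999 + 37*(-73))/(-5616 + (-73)² + 69*(-73)) + 25841) + 586 = ((2/75)*(-73)*(3999 - 2701)/(-5616 + 5329 - 5037) + 25841) + 586 = ((2/75)*(-73)*1298/(-5324) + 25841) + 586 = ((2/75)*(-73)*(-1/5324)*1298 + 25841) + 586 = (4307/9075 + 25841) + 586 = 234511382/9075 + 586 = 239829332/9075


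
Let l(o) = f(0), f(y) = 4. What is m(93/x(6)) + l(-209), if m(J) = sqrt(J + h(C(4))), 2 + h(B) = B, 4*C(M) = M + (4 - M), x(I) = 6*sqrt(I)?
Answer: 4 + sqrt(-36 + 93*sqrt(6))/6 ≈ 6.3082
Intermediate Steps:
C(M) = 1 (C(M) = (M + (4 - M))/4 = (1/4)*4 = 1)
h(B) = -2 + B
l(o) = 4
m(J) = sqrt(-1 + J) (m(J) = sqrt(J + (-2 + 1)) = sqrt(J - 1) = sqrt(-1 + J))
m(93/x(6)) + l(-209) = sqrt(-1 + 93/((6*sqrt(6)))) + 4 = sqrt(-1 + 93*(sqrt(6)/36)) + 4 = sqrt(-1 + 31*sqrt(6)/12) + 4 = 4 + sqrt(-1 + 31*sqrt(6)/12)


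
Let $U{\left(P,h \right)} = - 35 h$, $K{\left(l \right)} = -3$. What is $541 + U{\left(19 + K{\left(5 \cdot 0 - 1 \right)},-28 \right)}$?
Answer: $1521$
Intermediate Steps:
$541 + U{\left(19 + K{\left(5 \cdot 0 - 1 \right)},-28 \right)} = 541 - -980 = 541 + 980 = 1521$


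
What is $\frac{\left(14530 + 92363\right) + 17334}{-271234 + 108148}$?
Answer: $- \frac{41409}{54362} \approx -0.76173$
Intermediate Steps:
$\frac{\left(14530 + 92363\right) + 17334}{-271234 + 108148} = \frac{106893 + 17334}{-163086} = 124227 \left(- \frac{1}{163086}\right) = - \frac{41409}{54362}$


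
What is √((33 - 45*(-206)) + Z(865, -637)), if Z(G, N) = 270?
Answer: √9573 ≈ 97.842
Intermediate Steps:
√((33 - 45*(-206)) + Z(865, -637)) = √((33 - 45*(-206)) + 270) = √((33 + 9270) + 270) = √(9303 + 270) = √9573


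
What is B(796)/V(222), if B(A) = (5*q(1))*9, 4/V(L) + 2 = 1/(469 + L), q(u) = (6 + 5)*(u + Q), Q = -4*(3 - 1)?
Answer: 4785165/2764 ≈ 1731.2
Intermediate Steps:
Q = -8 (Q = -4*2 = -8)
q(u) = -88 + 11*u (q(u) = (6 + 5)*(u - 8) = 11*(-8 + u) = -88 + 11*u)
V(L) = 4/(-2 + 1/(469 + L))
B(A) = -3465 (B(A) = (5*(-88 + 11*1))*9 = (5*(-88 + 11))*9 = (5*(-77))*9 = -385*9 = -3465)
B(796)/V(222) = -3465*(937 + 2*222)/(4*(-469 - 1*222)) = -3465*(937 + 444)/(4*(-469 - 222)) = -3465/(4*(-691)/1381) = -3465/(4*(1/1381)*(-691)) = -3465/(-2764/1381) = -3465*(-1381/2764) = 4785165/2764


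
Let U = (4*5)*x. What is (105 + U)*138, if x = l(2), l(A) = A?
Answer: 20010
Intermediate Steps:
x = 2
U = 40 (U = (4*5)*2 = 20*2 = 40)
(105 + U)*138 = (105 + 40)*138 = 145*138 = 20010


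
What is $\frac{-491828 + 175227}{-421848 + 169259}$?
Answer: $\frac{316601}{252589} \approx 1.2534$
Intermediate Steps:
$\frac{-491828 + 175227}{-421848 + 169259} = - \frac{316601}{-252589} = \left(-316601\right) \left(- \frac{1}{252589}\right) = \frac{316601}{252589}$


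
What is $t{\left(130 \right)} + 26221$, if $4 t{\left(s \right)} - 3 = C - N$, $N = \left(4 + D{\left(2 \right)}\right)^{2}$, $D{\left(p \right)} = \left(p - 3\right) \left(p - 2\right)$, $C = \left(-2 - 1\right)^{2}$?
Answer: $26220$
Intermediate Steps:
$C = 9$ ($C = \left(-3\right)^{2} = 9$)
$D{\left(p \right)} = \left(-3 + p\right) \left(-2 + p\right)$
$N = 16$ ($N = \left(4 + \left(6 + 2^{2} - 10\right)\right)^{2} = \left(4 + \left(6 + 4 - 10\right)\right)^{2} = \left(4 + 0\right)^{2} = 4^{2} = 16$)
$t{\left(s \right)} = -1$ ($t{\left(s \right)} = \frac{3}{4} + \frac{9 - 16}{4} = \frac{3}{4} + \frac{1}{4} \left(-7\right) = \frac{3}{4} - \frac{7}{4} = -1$)
$t{\left(130 \right)} + 26221 = -1 + 26221 = 26220$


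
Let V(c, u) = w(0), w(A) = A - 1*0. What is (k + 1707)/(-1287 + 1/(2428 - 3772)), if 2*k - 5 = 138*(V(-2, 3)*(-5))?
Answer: -2297568/1729729 ≈ -1.3283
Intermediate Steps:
w(A) = A (w(A) = A + 0 = A)
V(c, u) = 0
k = 5/2 (k = 5/2 + (138*(0*(-5)))/2 = 5/2 + (138*0)/2 = 5/2 + (½)*0 = 5/2 + 0 = 5/2 ≈ 2.5000)
(k + 1707)/(-1287 + 1/(2428 - 3772)) = (5/2 + 1707)/(-1287 + 1/(2428 - 3772)) = 3419/(2*(-1287 + 1/(-1344))) = 3419/(2*(-1287 - 1/1344)) = 3419/(2*(-1729729/1344)) = (3419/2)*(-1344/1729729) = -2297568/1729729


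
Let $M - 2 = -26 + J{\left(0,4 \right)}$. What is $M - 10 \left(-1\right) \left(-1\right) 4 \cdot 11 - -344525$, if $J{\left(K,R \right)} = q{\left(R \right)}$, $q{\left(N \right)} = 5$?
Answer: $352885$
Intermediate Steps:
$J{\left(K,R \right)} = 5$
$M = -19$ ($M = 2 + \left(-26 + 5\right) = 2 - 21 = -19$)
$M - 10 \left(-1\right) \left(-1\right) 4 \cdot 11 - -344525 = - 19 - 10 \left(-1\right) \left(-1\right) 4 \cdot 11 - -344525 = - 19 - 10 \cdot 1 \cdot 4 \cdot 11 + 344525 = - 19 \left(-10\right) 4 \cdot 11 + 344525 = - 19 \left(\left(-40\right) 11\right) + 344525 = \left(-19\right) \left(-440\right) + 344525 = 8360 + 344525 = 352885$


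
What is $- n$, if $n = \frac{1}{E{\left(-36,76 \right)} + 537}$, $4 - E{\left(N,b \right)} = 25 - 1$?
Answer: $- \frac{1}{517} \approx -0.0019342$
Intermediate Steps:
$E{\left(N,b \right)} = -20$ ($E{\left(N,b \right)} = 4 - \left(25 - 1\right) = 4 - 24 = -20$)
$n = \frac{1}{517}$ ($n = \frac{1}{-20 + 537} = \frac{1}{517} \approx 0.0019342$)
$- n = \left(-1\right) \frac{1}{517} = - \frac{1}{517}$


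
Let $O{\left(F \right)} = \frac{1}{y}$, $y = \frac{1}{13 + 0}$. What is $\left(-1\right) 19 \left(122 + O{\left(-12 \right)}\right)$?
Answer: $-2565$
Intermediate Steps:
$y = \frac{1}{13} \approx 0.076923$
$O{\left(F \right)} = 13$ ($O{\left(F \right)} = \frac{1}{\frac{1}{13}} = 13$)
$\left(-1\right) 19 \left(122 + O{\left(-12 \right)}\right) = \left(-1\right) 19 \left(122 + 13\right) = \left(-19\right) 135 = -2565$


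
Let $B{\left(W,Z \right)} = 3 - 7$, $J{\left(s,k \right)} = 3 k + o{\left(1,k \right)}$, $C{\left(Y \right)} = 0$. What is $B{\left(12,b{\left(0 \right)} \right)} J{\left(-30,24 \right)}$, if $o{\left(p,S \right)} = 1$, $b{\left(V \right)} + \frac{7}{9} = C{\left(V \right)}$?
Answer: $-292$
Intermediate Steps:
$b{\left(V \right)} = - \frac{7}{9}$ ($b{\left(V \right)} = - \frac{7}{9} + 0 = - \frac{7}{9}$)
$J{\left(s,k \right)} = 1 + 3 k$ ($J{\left(s,k \right)} = 3 k + 1 = 1 + 3 k$)
$B{\left(W,Z \right)} = -4$ ($B{\left(W,Z \right)} = 3 - 7 = -4$)
$B{\left(12,b{\left(0 \right)} \right)} J{\left(-30,24 \right)} = - 4 \left(1 + 3 \cdot 24\right) = - 4 \left(1 + 72\right) = \left(-4\right) 73 = -292$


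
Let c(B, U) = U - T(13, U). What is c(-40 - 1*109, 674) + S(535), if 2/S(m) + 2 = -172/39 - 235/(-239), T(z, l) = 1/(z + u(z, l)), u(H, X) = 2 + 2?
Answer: 579235431/859945 ≈ 673.57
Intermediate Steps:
u(H, X) = 4
T(z, l) = 1/(4 + z) (T(z, l) = 1/(z + 4) = 1/(4 + z))
c(B, U) = -1/17 + U (c(B, U) = U - 1/(4 + 13) = U - 1/17 = -1/17 + U)
S(m) = -18642/50585 (S(m) = 2/(-2 + (-172/39 - 235/(-239))) = 2/(-2 + (-172*1/39 - 235*(-1/239))) = 2/(-2 + (-172/39 + 235/239)) = 2/(-2 - 31943/9321) = 2/(-50585/9321) = 2*(-9321/50585) = -18642/50585)
c(-40 - 1*109, 674) + S(535) = (-1/17 + 674) - 18642/50585 = 11457/17 - 18642/50585 = 579235431/859945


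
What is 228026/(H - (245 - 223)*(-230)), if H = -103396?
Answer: -114013/49168 ≈ -2.3188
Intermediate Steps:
228026/(H - (245 - 223)*(-230)) = 228026/(-103396 - (245 - 223)*(-230)) = 228026/(-103396 - 22*(-230)) = 228026/(-103396 - 1*(-5060)) = 228026/(-103396 + 5060) = 228026/(-98336) = 228026*(-1/98336) = -114013/49168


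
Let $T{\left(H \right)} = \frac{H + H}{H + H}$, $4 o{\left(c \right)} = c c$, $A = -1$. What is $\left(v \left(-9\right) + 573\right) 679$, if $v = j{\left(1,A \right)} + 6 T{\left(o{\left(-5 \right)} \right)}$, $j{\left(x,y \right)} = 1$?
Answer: $346290$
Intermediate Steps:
$o{\left(c \right)} = \frac{c^{2}}{4}$ ($o{\left(c \right)} = \frac{c c}{4} = \frac{c^{2}}{4}$)
$T{\left(H \right)} = 1$ ($T{\left(H \right)} = \frac{2 H}{2 H} = 2 H \frac{1}{2 H} = 1$)
$v = 7$ ($v = 1 + 6 \cdot 1 = 1 + 6 = 7$)
$\left(v \left(-9\right) + 573\right) 679 = \left(7 \left(-9\right) + 573\right) 679 = \left(-63 + 573\right) 679 = 510 \cdot 679 = 346290$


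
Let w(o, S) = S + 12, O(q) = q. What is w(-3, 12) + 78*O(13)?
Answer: 1038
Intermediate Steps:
w(o, S) = 12 + S
w(-3, 12) + 78*O(13) = (12 + 12) + 78*13 = 24 + 1014 = 1038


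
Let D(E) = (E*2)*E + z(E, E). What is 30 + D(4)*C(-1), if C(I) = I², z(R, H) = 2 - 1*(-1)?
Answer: 65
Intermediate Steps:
z(R, H) = 3 (z(R, H) = 2 + 1 = 3)
D(E) = 3 + 2*E² (D(E) = (E*2)*E + 3 = (2*E)*E + 3 = 2*E² + 3 = 3 + 2*E²)
30 + D(4)*C(-1) = 30 + (3 + 2*4²)*(-1)² = 30 + (3 + 2*16)*1 = 30 + (3 + 32)*1 = 30 + 35*1 = 30 + 35 = 65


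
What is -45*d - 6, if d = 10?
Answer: -456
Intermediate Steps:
-45*d - 6 = -45*10 - 6 = -450 - 6 = -456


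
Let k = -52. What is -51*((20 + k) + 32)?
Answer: 0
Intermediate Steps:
-51*((20 + k) + 32) = -51*((20 - 52) + 32) = -51*(-32 + 32) = -51*0 = 0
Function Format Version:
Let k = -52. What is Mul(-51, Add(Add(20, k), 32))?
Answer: 0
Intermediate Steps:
Mul(-51, Add(Add(20, k), 32)) = Mul(-51, Add(Add(20, -52), 32)) = Mul(-51, Add(-32, 32)) = Mul(-51, 0) = 0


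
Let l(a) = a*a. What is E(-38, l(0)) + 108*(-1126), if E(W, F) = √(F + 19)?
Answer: -121608 + √19 ≈ -1.2160e+5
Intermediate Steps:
l(a) = a²
E(W, F) = √(19 + F)
E(-38, l(0)) + 108*(-1126) = √(19 + 0²) + 108*(-1126) = √(19 + 0) - 121608 = √19 - 121608 = -121608 + √19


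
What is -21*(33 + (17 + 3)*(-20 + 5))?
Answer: 5607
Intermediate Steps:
-21*(33 + (17 + 3)*(-20 + 5)) = -21*(33 + 20*(-15)) = -21*(33 - 300) = -21*(-267) = 5607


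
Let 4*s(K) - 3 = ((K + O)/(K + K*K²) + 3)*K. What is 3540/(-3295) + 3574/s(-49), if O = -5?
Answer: -11437161332/113987889 ≈ -100.34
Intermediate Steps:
s(K) = ¾ + K*(3 + (-5 + K)/(K + K³))/4 (s(K) = ¾ + (((K - 5)/(K + K*K²) + 3)*K)/4 = ¾ + (((-5 + K)/(K + K³) + 3)*K)/4 = ¾ + ((3 + (-5 + K)/(K + K³))*K)/4 = ¾ + (K*(3 + (-5 + K)/(K + K³)))/4 = ¾ + K*(3 + (-5 + K)/(K + K³))/4)
3540/(-3295) + 3574/s(-49) = 3540/(-3295) + 3574/(((-2 + 3*(-49)² + 3*(-49)³ + 4*(-49))/(4*(1 + (-49)²)))) = 3540*(-1/3295) + 3574/(((-2 + 3*2401 + 3*(-117649) - 196)/(4*(1 + 2401)))) = -708/659 + 3574/(((¼)*(-2 + 7203 - 352947 - 196)/2402)) = -708/659 + 3574/(((¼)*(1/2402)*(-345942))) = -708/659 + 3574/(-172971/4804) = -708/659 + 3574*(-4804/172971) = -708/659 - 17169496/172971 = -11437161332/113987889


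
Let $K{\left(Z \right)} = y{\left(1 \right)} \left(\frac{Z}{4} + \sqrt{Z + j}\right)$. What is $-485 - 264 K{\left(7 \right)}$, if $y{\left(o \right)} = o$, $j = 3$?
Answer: $-947 - 264 \sqrt{10} \approx -1781.8$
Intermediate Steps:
$K{\left(Z \right)} = \sqrt{3 + Z} + \frac{Z}{4}$ ($K{\left(Z \right)} = 1 \left(\frac{Z}{4} + \sqrt{Z + 3}\right) = 1 \left(Z \frac{1}{4} + \sqrt{3 + Z}\right) = 1 \left(\frac{Z}{4} + \sqrt{3 + Z}\right) = 1 \left(\sqrt{3 + Z} + \frac{Z}{4}\right) = \sqrt{3 + Z} + \frac{Z}{4}$)
$-485 - 264 K{\left(7 \right)} = -485 - 264 \left(\sqrt{3 + 7} + \frac{1}{4} \cdot 7\right) = -485 - 264 \left(\sqrt{10} + \frac{7}{4}\right) = -485 - 264 \left(\frac{7}{4} + \sqrt{10}\right) = -485 - \left(462 + 264 \sqrt{10}\right) = -947 - 264 \sqrt{10}$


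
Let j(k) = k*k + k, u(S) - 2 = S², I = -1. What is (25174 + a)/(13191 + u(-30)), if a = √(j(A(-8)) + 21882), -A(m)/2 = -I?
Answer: 25174/14093 + 2*√5471/14093 ≈ 1.7968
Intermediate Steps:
u(S) = 2 + S²
A(m) = -2 (A(m) = -(-2)*(-1) = -2*1 = -2)
j(k) = k + k² (j(k) = k² + k = k + k²)
a = 2*√5471 (a = √(-2*(1 - 2) + 21882) = √(-2*(-1) + 21882) = √(2 + 21882) = √21884 = 2*√5471 ≈ 147.93)
(25174 + a)/(13191 + u(-30)) = (25174 + 2*√5471)/(13191 + (2 + (-30)²)) = (25174 + 2*√5471)/(13191 + (2 + 900)) = (25174 + 2*√5471)/(13191 + 902) = (25174 + 2*√5471)/14093 = (25174 + 2*√5471)*(1/14093) = 25174/14093 + 2*√5471/14093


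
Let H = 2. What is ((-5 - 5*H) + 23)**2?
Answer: 64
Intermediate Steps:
((-5 - 5*H) + 23)**2 = ((-5 - 5*2) + 23)**2 = ((-5 - 10) + 23)**2 = (-15 + 23)**2 = 8**2 = 64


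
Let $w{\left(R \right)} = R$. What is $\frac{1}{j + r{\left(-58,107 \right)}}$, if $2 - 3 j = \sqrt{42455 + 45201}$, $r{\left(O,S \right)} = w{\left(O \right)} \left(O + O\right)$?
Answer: $\frac{30279}{203693470} + \frac{3 \sqrt{21914}}{203693470} \approx 0.00015083$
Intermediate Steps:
$r{\left(O,S \right)} = 2 O^{2}$ ($r{\left(O,S \right)} = O \left(O + O\right) = O 2 O = 2 O^{2}$)
$j = \frac{2}{3} - \frac{2 \sqrt{21914}}{3}$ ($j = \frac{2}{3} - \frac{\sqrt{42455 + 45201}}{3} = \frac{2}{3} - \frac{\sqrt{87656}}{3} = \frac{2}{3} - \frac{2 \sqrt{21914}}{3} \approx -98.022$)
$\frac{1}{j + r{\left(-58,107 \right)}} = \frac{1}{\left(\frac{2}{3} - \frac{2 \sqrt{21914}}{3}\right) + 2 \left(-58\right)^{2}} = \frac{1}{\left(\frac{2}{3} - \frac{2 \sqrt{21914}}{3}\right) + 2 \cdot 3364} = \frac{1}{\left(\frac{2}{3} - \frac{2 \sqrt{21914}}{3}\right) + 6728} = \frac{1}{\frac{20186}{3} - \frac{2 \sqrt{21914}}{3}}$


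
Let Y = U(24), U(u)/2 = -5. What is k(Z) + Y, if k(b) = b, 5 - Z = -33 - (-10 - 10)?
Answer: 8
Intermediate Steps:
U(u) = -10 (U(u) = 2*(-5) = -10)
Y = -10
Z = 18 (Z = 5 - (-33 - (-10 - 10)) = 5 - (-33 - 1*(-20)) = 5 - (-33 + 20) = 5 - 1*(-13) = 5 + 13 = 18)
k(Z) + Y = 18 - 10 = 8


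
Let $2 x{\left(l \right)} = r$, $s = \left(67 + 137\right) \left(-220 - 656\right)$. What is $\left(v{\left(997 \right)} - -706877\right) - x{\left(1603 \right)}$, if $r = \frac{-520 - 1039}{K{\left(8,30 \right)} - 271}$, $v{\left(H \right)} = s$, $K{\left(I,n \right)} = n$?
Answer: $\frac{254577827}{482} \approx 5.2817 \cdot 10^{5}$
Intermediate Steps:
$s = -178704$ ($s = 204 \left(-876\right) = -178704$)
$v{\left(H \right)} = -178704$
$r = \frac{1559}{241}$ ($r = \frac{-520 - 1039}{30 - 271} = - \frac{1559}{-241} = \left(-1559\right) \left(- \frac{1}{241}\right) = \frac{1559}{241} \approx 6.4689$)
$x{\left(l \right)} = \frac{1559}{482}$ ($x{\left(l \right)} = \frac{1}{2} \cdot \frac{1559}{241} = \frac{1559}{482}$)
$\left(v{\left(997 \right)} - -706877\right) - x{\left(1603 \right)} = \left(-178704 - -706877\right) - \frac{1559}{482} = \left(-178704 + 706877\right) - \frac{1559}{482} = 528173 - \frac{1559}{482} = \frac{254577827}{482}$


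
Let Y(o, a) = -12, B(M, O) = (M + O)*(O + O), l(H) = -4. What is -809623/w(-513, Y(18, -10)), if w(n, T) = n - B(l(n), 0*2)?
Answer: 809623/513 ≈ 1578.2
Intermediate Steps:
B(M, O) = 2*O*(M + O) (B(M, O) = (M + O)*(2*O) = 2*O*(M + O))
w(n, T) = n (w(n, T) = n - 2*0*2*(-4 + 0*2) = n - 2*0*(-4 + 0) = n - 2*0*(-4) = n - 1*0 = n + 0 = n)
-809623/w(-513, Y(18, -10)) = -809623/(-513) = -809623*(-1/513) = 809623/513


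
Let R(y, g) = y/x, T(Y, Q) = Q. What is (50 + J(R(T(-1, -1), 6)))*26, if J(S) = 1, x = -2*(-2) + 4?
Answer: 1326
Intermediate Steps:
x = 8 (x = 4 + 4 = 8)
R(y, g) = y/8
(50 + J(R(T(-1, -1), 6)))*26 = (50 + 1)*26 = 51*26 = 1326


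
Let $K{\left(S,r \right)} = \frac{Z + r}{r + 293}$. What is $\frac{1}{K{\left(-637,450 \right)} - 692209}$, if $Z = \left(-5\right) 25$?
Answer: $- \frac{743}{514310962} \approx -1.4447 \cdot 10^{-6}$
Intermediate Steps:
$Z = -125$
$K{\left(S,r \right)} = \frac{-125 + r}{293 + r}$ ($K{\left(S,r \right)} = \frac{-125 + r}{r + 293} = \frac{-125 + r}{293 + r}$)
$\frac{1}{K{\left(-637,450 \right)} - 692209} = \frac{1}{\frac{-125 + 450}{293 + 450} - 692209} = \frac{1}{\frac{1}{743} \cdot 325 - 692209} = \frac{1}{\frac{325}{743} - 692209} = \frac{1}{- \frac{514310962}{743}} = - \frac{743}{514310962}$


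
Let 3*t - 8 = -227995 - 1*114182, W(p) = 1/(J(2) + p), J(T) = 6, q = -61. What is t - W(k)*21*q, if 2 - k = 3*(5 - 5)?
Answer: -2733509/24 ≈ -1.1390e+5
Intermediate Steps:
k = 2 (k = 2 - 3*(5 - 5) = 2 - 3*0 = 2 - 1*0 = 2 + 0 = 2)
W(p) = 1/(6 + p)
t = -342169/3 (t = 8/3 + (-227995 - 1*114182)/3 = 8/3 + (-227995 - 114182)/3 = 8/3 + (1/3)*(-342177) = 8/3 - 114059 = -342169/3 ≈ -1.1406e+5)
t - W(k)*21*q = -342169/3 - 21/(6 + 2)*(-61) = -342169/3 - 21/8*(-61) = -342169/3 - (1/8)*21*(-61) = -342169/3 - 21*(-61)/8 = -342169/3 - 1*(-1281/8) = -342169/3 + 1281/8 = -2733509/24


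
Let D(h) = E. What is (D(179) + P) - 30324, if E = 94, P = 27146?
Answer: -3084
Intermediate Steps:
D(h) = 94
(D(179) + P) - 30324 = (94 + 27146) - 30324 = 27240 - 30324 = -3084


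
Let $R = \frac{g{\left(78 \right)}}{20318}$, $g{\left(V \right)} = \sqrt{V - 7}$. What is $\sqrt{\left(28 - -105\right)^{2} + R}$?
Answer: $\frac{\sqrt{7302392862436 + 20318 \sqrt{71}}}{20318} \approx 133.0$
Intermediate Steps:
$g{\left(V \right)} = \sqrt{-7 + V}$
$R = \frac{\sqrt{71}}{20318}$ ($R = \frac{\sqrt{-7 + 78}}{20318} = \sqrt{71} \cdot \frac{1}{20318} = \frac{\sqrt{71}}{20318} \approx 0.00041471$)
$\sqrt{\left(28 - -105\right)^{2} + R} = \sqrt{\left(28 - -105\right)^{2} + \frac{\sqrt{71}}{20318}} = \sqrt{\left(28 + 105\right)^{2} + \frac{\sqrt{71}}{20318}} = \sqrt{133^{2} + \frac{\sqrt{71}}{20318}} = \sqrt{17689 + \frac{\sqrt{71}}{20318}}$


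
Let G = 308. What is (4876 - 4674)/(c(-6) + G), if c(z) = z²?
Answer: 101/172 ≈ 0.58721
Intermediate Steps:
(4876 - 4674)/(c(-6) + G) = (4876 - 4674)/((-6)² + 308) = 202/(36 + 308) = 202/344 = 202*(1/344) = 101/172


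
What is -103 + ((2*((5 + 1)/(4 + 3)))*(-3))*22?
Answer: -1513/7 ≈ -216.14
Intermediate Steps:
-103 + ((2*((5 + 1)/(4 + 3)))*(-3))*22 = -103 + ((2*(6/7))*(-3))*22 = -103 + ((12/7)*(-3))*22 = -103 - 36/7*22 = -103 - 792/7 = -1513/7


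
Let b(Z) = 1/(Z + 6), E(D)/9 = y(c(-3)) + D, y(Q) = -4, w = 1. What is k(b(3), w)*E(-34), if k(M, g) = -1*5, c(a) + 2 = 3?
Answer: 1710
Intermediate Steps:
c(a) = 1 (c(a) = -2 + 3 = 1)
E(D) = -36 + 9*D (E(D) = 9*(-4 + D) = -36 + 9*D)
b(Z) = 1/(6 + Z)
k(M, g) = -5
k(b(3), w)*E(-34) = -5*(-36 + 9*(-34)) = -5*(-36 - 306) = -5*(-342) = 1710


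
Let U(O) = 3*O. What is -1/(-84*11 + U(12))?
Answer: 1/888 ≈ 0.0011261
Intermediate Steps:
-1/(-84*11 + U(12)) = -1/(-84*11 + 3*12) = -1/(-924 + 36) = -1/(-888) = -1/888*(-1) = 1/888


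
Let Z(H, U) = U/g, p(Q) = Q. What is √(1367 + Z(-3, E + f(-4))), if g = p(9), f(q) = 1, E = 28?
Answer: 2*√3083/3 ≈ 37.017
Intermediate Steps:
g = 9
Z(H, U) = U/9
√(1367 + Z(-3, E + f(-4))) = √(1367 + (28 + 1)/9) = √(1367 + (⅑)*29) = √(1367 + 29/9) = √(12332/9) = 2*√3083/3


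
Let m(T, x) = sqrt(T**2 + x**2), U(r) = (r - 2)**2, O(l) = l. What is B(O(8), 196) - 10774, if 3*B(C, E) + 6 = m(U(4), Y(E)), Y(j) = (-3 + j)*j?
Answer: -10776 + 20*sqrt(3577394)/3 ≈ 1833.3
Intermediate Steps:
Y(j) = j*(-3 + j)
U(r) = (-2 + r)**2
B(C, E) = -2 + sqrt(16 + E**2*(-3 + E)**2)/3 (B(C, E) = -2 + sqrt(((-2 + 4)**2)**2 + (E*(-3 + E))**2)/3 = -2 + sqrt((2**2)**2 + E**2*(-3 + E)**2)/3 = -2 + sqrt(4**2 + E**2*(-3 + E)**2)/3 = -2 + sqrt(16 + E**2*(-3 + E)**2)/3)
B(O(8), 196) - 10774 = (-2 + sqrt(16 + 196**2*(-3 + 196)**2)/3) - 10774 = (-2 + sqrt(16 + 38416*193**2)/3) - 10774 = (-2 + sqrt(16 + 38416*37249)/3) - 10774 = (-2 + sqrt(16 + 1430957584)/3) - 10774 = (-2 + sqrt(1430957600)/3) - 10774 = (-2 + (20*sqrt(3577394))/3) - 10774 = (-2 + 20*sqrt(3577394)/3) - 10774 = -10776 + 20*sqrt(3577394)/3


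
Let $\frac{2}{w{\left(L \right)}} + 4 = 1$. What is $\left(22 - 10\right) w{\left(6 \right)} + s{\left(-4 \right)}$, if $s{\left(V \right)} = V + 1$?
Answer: $-11$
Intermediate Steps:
$w{\left(L \right)} = - \frac{2}{3}$ ($w{\left(L \right)} = \frac{2}{-4 + 1} = \frac{2}{-3} = 2 \left(- \frac{1}{3}\right) = - \frac{2}{3}$)
$s{\left(V \right)} = 1 + V$
$\left(22 - 10\right) w{\left(6 \right)} + s{\left(-4 \right)} = \left(22 - 10\right) \left(- \frac{2}{3}\right) + \left(1 - 4\right) = 12 \left(- \frac{2}{3}\right) - 3 = -8 - 3 = -11$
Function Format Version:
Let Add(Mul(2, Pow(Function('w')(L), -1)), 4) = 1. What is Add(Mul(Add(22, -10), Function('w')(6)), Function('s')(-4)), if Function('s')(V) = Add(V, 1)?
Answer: -11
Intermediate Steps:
Function('w')(L) = Rational(-2, 3) (Function('w')(L) = Mul(2, Pow(Add(-4, 1), -1)) = Mul(2, Pow(-3, -1)) = Mul(2, Rational(-1, 3)) = Rational(-2, 3))
Function('s')(V) = Add(1, V)
Add(Mul(Add(22, -10), Function('w')(6)), Function('s')(-4)) = Add(Mul(Add(22, -10), Rational(-2, 3)), Add(1, -4)) = Add(Mul(12, Rational(-2, 3)), -3) = Add(-8, -3) = -11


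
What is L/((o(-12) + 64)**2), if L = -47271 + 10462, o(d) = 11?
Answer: -36809/5625 ≈ -6.5438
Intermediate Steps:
L = -36809
L/((o(-12) + 64)**2) = -36809/(11 + 64)**2 = -36809/(75**2) = -36809/5625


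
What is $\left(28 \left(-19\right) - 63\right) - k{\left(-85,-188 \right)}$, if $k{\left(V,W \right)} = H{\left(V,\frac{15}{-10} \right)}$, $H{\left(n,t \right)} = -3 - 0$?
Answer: $-592$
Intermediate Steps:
$H{\left(n,t \right)} = -3$ ($H{\left(n,t \right)} = -3 + 0 = -3$)
$k{\left(V,W \right)} = -3$
$\left(28 \left(-19\right) - 63\right) - k{\left(-85,-188 \right)} = \left(28 \left(-19\right) - 63\right) - -3 = \left(-532 - 63\right) + 3 = -595 + 3 = -592$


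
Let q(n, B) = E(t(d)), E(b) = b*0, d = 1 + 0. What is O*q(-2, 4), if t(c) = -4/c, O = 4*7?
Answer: 0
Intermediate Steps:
O = 28
d = 1
E(b) = 0
q(n, B) = 0
O*q(-2, 4) = 28*0 = 0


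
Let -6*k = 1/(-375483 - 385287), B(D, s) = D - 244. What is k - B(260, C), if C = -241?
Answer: -73033919/4564620 ≈ -16.000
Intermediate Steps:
B(D, s) = -244 + D
k = 1/4564620 (k = -1/(6*(-375483 - 385287)) = -1/6/(-760770) = -1/6*(-1/760770) = 1/4564620 ≈ 2.1908e-7)
k - B(260, C) = 1/4564620 - (-244 + 260) = 1/4564620 - 1*16 = 1/4564620 - 16 = -73033919/4564620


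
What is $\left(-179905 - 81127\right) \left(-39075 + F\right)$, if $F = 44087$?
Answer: $-1308292384$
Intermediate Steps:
$\left(-179905 - 81127\right) \left(-39075 + F\right) = \left(-179905 - 81127\right) \left(-39075 + 44087\right) = \left(-261032\right) 5012 = -1308292384$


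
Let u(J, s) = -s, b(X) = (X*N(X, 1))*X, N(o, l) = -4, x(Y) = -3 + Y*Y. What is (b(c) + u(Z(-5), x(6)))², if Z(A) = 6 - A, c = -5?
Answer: 17689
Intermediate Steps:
x(Y) = -3 + Y²
b(X) = -4*X² (b(X) = (X*(-4))*X = (-4*X)*X = -4*X²)
(b(c) + u(Z(-5), x(6)))² = (-4*(-5)² - (-3 + 6²))² = (-4*25 - (-3 + 36))² = (-100 - 1*33)² = (-100 - 33)² = (-133)² = 17689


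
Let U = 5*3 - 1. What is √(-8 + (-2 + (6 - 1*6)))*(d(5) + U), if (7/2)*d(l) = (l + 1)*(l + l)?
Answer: 218*I*√10/7 ≈ 98.482*I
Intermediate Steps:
d(l) = 4*l*(1 + l)/7 (d(l) = 2*((l + 1)*(l + l))/7 = 2*((1 + l)*(2*l))/7 = 2*(2*l*(1 + l))/7 = 4*l*(1 + l)/7)
U = 14 (U = 15 - 1 = 14)
√(-8 + (-2 + (6 - 1*6)))*(d(5) + U) = √(-8 + (-2 + (6 - 1*6)))*((4/7)*5*(1 + 5) + 14) = √(-8 + (-2 + (6 - 6)))*((4/7)*5*6 + 14) = √(-8 + (-2 + 0))*(120/7 + 14) = √(-8 - 2)*(218/7) = √(-10)*(218/7) = (I*√10)*(218/7) = 218*I*√10/7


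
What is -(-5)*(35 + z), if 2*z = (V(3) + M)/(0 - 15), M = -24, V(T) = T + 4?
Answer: 1067/6 ≈ 177.83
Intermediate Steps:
V(T) = 4 + T
z = 17/30 (z = (((4 + 3) - 24)/(0 - 15))/2 = ((7 - 24)/(-15))/2 = (-17*(-1/15))/2 = (1/2)*(17/15) = 17/30 ≈ 0.56667)
-(-5)*(35 + z) = -(-5)*(35 + 17/30) = -(-5)*1067/30 = -1*(-1067/6) = 1067/6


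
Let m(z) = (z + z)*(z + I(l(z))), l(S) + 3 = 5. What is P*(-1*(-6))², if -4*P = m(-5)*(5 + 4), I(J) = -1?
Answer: -4860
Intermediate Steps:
l(S) = 2 (l(S) = -3 + 5 = 2)
m(z) = 2*z*(-1 + z) (m(z) = (z + z)*(z - 1) = (2*z)*(-1 + z) = 2*z*(-1 + z))
P = -135 (P = -2*(-5)*(-1 - 5)*(5 + 4)/4 = -2*(-5)*(-6)*9/4 = -15*9 = -¼*540 = -135)
P*(-1*(-6))² = -135*(-1*(-6))² = -135*6² = -135*36 = -4860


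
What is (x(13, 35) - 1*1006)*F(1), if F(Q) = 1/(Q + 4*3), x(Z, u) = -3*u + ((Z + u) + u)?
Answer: -1028/13 ≈ -79.077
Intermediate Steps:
x(Z, u) = Z - u (x(Z, u) = -3*u + (Z + 2*u) = Z - u)
F(Q) = 1/(12 + Q) (F(Q) = 1/(Q + 12) = 1/(12 + Q))
(x(13, 35) - 1*1006)*F(1) = ((13 - 1*35) - 1*1006)/(12 + 1) = ((13 - 35) - 1006)/13 = (-22 - 1006)*(1/13) = -1028*1/13 = -1028/13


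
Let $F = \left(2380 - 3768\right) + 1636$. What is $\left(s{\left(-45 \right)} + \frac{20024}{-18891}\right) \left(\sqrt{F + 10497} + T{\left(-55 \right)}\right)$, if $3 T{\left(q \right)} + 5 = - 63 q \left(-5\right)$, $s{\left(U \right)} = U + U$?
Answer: $\frac{29811308620}{56673} - \frac{1720214 \sqrt{10745}}{18891} \approx 5.1658 \cdot 10^{5}$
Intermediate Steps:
$s{\left(U \right)} = 2 U$
$F = 248$ ($F = -1388 + 1636 = 248$)
$T{\left(q \right)} = - \frac{5}{3} + 105 q$ ($T{\left(q \right)} = - \frac{5}{3} + \frac{\left(-63\right) q \left(-5\right)}{3} = - \frac{5}{3} + \frac{\left(-63\right) \left(- 5 q\right)}{3} = - \frac{5}{3} + \frac{315 q}{3} = - \frac{5}{3} + 105 q$)
$\left(s{\left(-45 \right)} + \frac{20024}{-18891}\right) \left(\sqrt{F + 10497} + T{\left(-55 \right)}\right) = \left(2 \left(-45\right) + \frac{20024}{-18891}\right) \left(\sqrt{248 + 10497} + \left(- \frac{5}{3} + 105 \left(-55\right)\right)\right) = \left(-90 + 20024 \left(- \frac{1}{18891}\right)\right) \left(\sqrt{10745} - \frac{17330}{3}\right) = \left(-90 - \frac{20024}{18891}\right) \left(\sqrt{10745} - \frac{17330}{3}\right) = - \frac{1720214 \left(- \frac{17330}{3} + \sqrt{10745}\right)}{18891} = \frac{29811308620}{56673} - \frac{1720214 \sqrt{10745}}{18891}$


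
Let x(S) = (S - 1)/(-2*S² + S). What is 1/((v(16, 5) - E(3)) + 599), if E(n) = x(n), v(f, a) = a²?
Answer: 15/9362 ≈ 0.0016022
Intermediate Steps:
x(S) = (-1 + S)/(S - 2*S²)
E(n) = (1 - n)/(n*(-1 + 2*n))
1/((v(16, 5) - E(3)) + 599) = 1/((5² - (1 - 1*3)/(3*(-1 + 2*3))) + 599) = 1/((25 - (1 - 3)/(3*(-1 + 6))) + 599) = 1/((25 - (-2)/(3*5)) + 599) = 1/((25 - 1*(-2/15)) + 599) = 1/((25 + 2/15) + 599) = 1/(377/15 + 599) = 1/(9362/15) = 15/9362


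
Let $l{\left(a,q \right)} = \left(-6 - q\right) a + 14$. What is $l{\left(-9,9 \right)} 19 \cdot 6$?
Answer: $16986$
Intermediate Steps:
$l{\left(a,q \right)} = 14 + a \left(-6 - q\right)$ ($l{\left(a,q \right)} = a \left(-6 - q\right) + 14 = 14 + a \left(-6 - q\right)$)
$l{\left(-9,9 \right)} 19 \cdot 6 = \left(14 - -54 - \left(-9\right) 9\right) 19 \cdot 6 = \left(14 + 54 + 81\right) 114 = 149 \cdot 114 = 16986$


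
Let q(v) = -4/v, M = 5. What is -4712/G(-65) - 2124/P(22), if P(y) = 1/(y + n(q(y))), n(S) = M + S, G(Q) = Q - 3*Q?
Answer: -40753616/715 ≈ -56998.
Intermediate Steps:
G(Q) = -2*Q
n(S) = 5 + S
P(y) = 1/(5 + y - 4/y) (P(y) = 1/(y + (5 - 4/y)) = 1/(5 + y - 4/y))
-4712/G(-65) - 2124/P(22) = -4712/((-2*(-65))) - 2124/(22/(-4 + 22² + 5*22)) = -4712/130 - 2124/(22/(-4 + 484 + 110)) = -4712*1/130 - 2124/(22/590) = -2356/65 - 2124/(22*(1/590)) = -2356/65 - 2124/11/295 = -2356/65 - 2124*295/11 = -2356/65 - 626580/11 = -40753616/715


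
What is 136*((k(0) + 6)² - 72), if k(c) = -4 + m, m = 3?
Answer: -6392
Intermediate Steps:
k(c) = -1 (k(c) = -4 + 3 = -1)
136*((k(0) + 6)² - 72) = 136*((-1 + 6)² - 72) = 136*(5² - 72) = 136*(25 - 72) = 136*(-47) = -6392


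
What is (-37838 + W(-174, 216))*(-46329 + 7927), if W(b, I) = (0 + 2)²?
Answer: 1452901268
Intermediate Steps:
W(b, I) = 4 (W(b, I) = 2² = 4)
(-37838 + W(-174, 216))*(-46329 + 7927) = (-37838 + 4)*(-46329 + 7927) = -37834*(-38402) = 1452901268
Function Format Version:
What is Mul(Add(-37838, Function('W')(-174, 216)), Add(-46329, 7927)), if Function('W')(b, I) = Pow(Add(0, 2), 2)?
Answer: 1452901268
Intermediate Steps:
Function('W')(b, I) = 4 (Function('W')(b, I) = Pow(2, 2) = 4)
Mul(Add(-37838, Function('W')(-174, 216)), Add(-46329, 7927)) = Mul(Add(-37838, 4), Add(-46329, 7927)) = Mul(-37834, -38402) = 1452901268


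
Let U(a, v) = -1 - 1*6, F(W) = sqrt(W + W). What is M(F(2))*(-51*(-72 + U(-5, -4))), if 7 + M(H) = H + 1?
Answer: -16116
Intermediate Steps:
F(W) = sqrt(2)*sqrt(W) (F(W) = sqrt(2*W) = sqrt(2)*sqrt(W))
U(a, v) = -7 (U(a, v) = -1 - 6 = -7)
M(H) = -6 + H (M(H) = -7 + (H + 1) = -7 + (1 + H) = -6 + H)
M(F(2))*(-51*(-72 + U(-5, -4))) = (-6 + sqrt(2)*sqrt(2))*(-51*(-72 - 7)) = (-6 + 2)*(-51*(-79)) = -4*4029 = -16116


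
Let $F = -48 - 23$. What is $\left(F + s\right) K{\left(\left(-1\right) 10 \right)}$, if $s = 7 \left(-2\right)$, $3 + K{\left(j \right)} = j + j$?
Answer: $1955$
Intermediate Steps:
$F = -71$ ($F = -48 - 23 = -71$)
$K{\left(j \right)} = -3 + 2 j$ ($K{\left(j \right)} = -3 + \left(j + j\right) = -3 + 2 j$)
$s = -14$
$\left(F + s\right) K{\left(\left(-1\right) 10 \right)} = \left(-71 - 14\right) \left(-3 + 2 \left(\left(-1\right) 10\right)\right) = - 85 \left(-3 + 2 \left(-10\right)\right) = - 85 \left(-3 - 20\right) = \left(-85\right) \left(-23\right) = 1955$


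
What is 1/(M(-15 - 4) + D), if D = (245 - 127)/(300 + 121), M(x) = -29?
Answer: -421/12091 ≈ -0.034819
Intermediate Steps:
D = 118/421 ≈ 0.28028
1/(M(-15 - 4) + D) = 1/(-29 + 118/421) = 1/(-12091/421) = -421/12091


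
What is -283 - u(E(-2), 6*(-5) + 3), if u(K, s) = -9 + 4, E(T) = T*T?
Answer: -278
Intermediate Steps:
E(T) = T²
u(K, s) = -5
-283 - u(E(-2), 6*(-5) + 3) = -283 - 1*(-5) = -283 + 5 = -278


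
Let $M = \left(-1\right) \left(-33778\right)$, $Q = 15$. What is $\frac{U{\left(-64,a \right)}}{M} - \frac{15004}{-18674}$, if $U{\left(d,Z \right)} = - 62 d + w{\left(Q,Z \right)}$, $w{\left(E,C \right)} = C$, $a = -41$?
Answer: $\frac{290068955}{315385186} \approx 0.91973$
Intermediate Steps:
$M = 33778$
$U{\left(d,Z \right)} = Z - 62 d$ ($U{\left(d,Z \right)} = - 62 d + Z = Z - 62 d$)
$\frac{U{\left(-64,a \right)}}{M} - \frac{15004}{-18674} = \frac{-41 - -3968}{33778} - \frac{15004}{-18674} = \left(-41 + 3968\right) \frac{1}{33778} - - \frac{7502}{9337} = 3927 \cdot \frac{1}{33778} + \frac{7502}{9337} = \frac{3927}{33778} + \frac{7502}{9337} = \frac{290068955}{315385186}$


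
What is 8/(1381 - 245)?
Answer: 1/142 ≈ 0.0070423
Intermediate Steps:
8/(1381 - 245) = 8/1136 = (1/1136)*8 = 1/142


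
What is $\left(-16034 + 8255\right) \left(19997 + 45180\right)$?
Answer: $-507011883$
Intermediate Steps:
$\left(-16034 + 8255\right) \left(19997 + 45180\right) = \left(-7779\right) 65177 = -507011883$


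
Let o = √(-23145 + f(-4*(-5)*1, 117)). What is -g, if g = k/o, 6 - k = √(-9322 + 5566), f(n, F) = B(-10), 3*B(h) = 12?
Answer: 2*√21729399/23141 + 6*I*√23141/23141 ≈ 0.40288 + 0.039442*I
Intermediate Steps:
B(h) = 4 (B(h) = (⅓)*12 = 4)
f(n, F) = 4
k = 6 - 2*I*√939 (k = 6 - √(-9322 + 5566) = 6 - √(-3756) = 6 - 2*I*√939 ≈ 6.0 - 61.286*I)
o = I*√23141 (o = √(-23145 + 4) = √(-23141) = I*√23141 ≈ 152.12*I)
g = -I*√23141*(6 - 2*I*√939)/23141 (g = (6 - 2*I*√939)/((I*√23141)) = (6 - 2*I*√939)*(-I*√23141/23141) = -I*√23141*(6 - 2*I*√939)/23141 ≈ -0.40288 - 0.039442*I)
-g = -2*I*√23141*(-3 + I*√939)/23141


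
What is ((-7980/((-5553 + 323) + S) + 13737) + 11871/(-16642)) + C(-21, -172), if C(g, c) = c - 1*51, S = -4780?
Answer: 32160897919/2379806 ≈ 13514.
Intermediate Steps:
C(g, c) = -51 + c (C(g, c) = c - 51 = -51 + c)
((-7980/((-5553 + 323) + S) + 13737) + 11871/(-16642)) + C(-21, -172) = ((-7980/((-5553 + 323) - 4780) + 13737) + 11871/(-16642)) + (-51 - 172) = ((-7980/(-5230 - 4780) + 13737) + 11871*(-1/16642)) - 223 = ((-7980/(-10010) + 13737) - 11871/16642) - 223 = ((-7980*(-1/10010) + 13737) - 11871/16642) - 223 = ((114/143 + 13737) - 11871/16642) - 223 = (1964505/143 - 11871/16642) - 223 = 32691594657/2379806 - 223 = 32160897919/2379806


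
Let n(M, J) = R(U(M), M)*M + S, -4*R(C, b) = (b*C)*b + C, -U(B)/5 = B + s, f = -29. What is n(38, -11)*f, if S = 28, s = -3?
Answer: -139335749/2 ≈ -6.9668e+7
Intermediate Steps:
U(B) = 15 - 5*B (U(B) = -5*(B - 3) = -5*(-3 + B) = 15 - 5*B)
R(C, b) = -C/4 - C*b²/4 (R(C, b) = -((b*C)*b + C)/4 = -((C*b)*b + C)/4 = -(C*b² + C)/4 = -(C + C*b²)/4 = -C/4 - C*b²/4)
n(M, J) = 28 - M*(1 + M²)*(15 - 5*M)/4 (n(M, J) = (-(15 - 5*M)*(1 + M²)/4)*M + 28 = (-(1 + M²)*(15 - 5*M)/4)*M + 28 = -M*(1 + M²)*(15 - 5*M)/4 + 28 = 28 - M*(1 + M²)*(15 - 5*M)/4)
n(38, -11)*f = (28 + (5/4)*38*(1 + 38²)*(-3 + 38))*(-29) = (28 + (5/4)*38*(1 + 1444)*35)*(-29) = (28 + (5/4)*38*1445*35)*(-29) = (28 + 4804625/2)*(-29) = (4804681/2)*(-29) = -139335749/2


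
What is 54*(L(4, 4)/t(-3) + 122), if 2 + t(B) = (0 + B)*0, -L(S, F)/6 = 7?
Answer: 7722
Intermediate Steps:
L(S, F) = -42 (L(S, F) = -6*7 = -42)
t(B) = -2 (t(B) = -2 + (0 + B)*0 = -2 + B*0 = -2 + 0 = -2)
54*(L(4, 4)/t(-3) + 122) = 54*(-42/(-2) + 122) = 54*(-42*(-½) + 122) = 54*(21 + 122) = 54*143 = 7722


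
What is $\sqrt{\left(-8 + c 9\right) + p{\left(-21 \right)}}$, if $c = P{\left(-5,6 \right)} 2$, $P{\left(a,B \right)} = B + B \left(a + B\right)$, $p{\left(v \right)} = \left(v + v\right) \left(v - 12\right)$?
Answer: $\sqrt{1594} \approx 39.925$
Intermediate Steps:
$p{\left(v \right)} = 2 v \left(-12 + v\right)$
$P{\left(a,B \right)} = B + B \left(B + a\right)$
$c = 24$ ($c = 6 \left(1 + 6 - 5\right) 2 = 6 \cdot 2 \cdot 2 = 12 \cdot 2 = 24$)
$\sqrt{\left(-8 + c 9\right) + p{\left(-21 \right)}} = \sqrt{\left(-8 + 24 \cdot 9\right) + 2 \left(-21\right) \left(-12 - 21\right)} = \sqrt{\left(-8 + 216\right) + 2 \left(-21\right) \left(-33\right)} = \sqrt{208 + 1386} = \sqrt{1594}$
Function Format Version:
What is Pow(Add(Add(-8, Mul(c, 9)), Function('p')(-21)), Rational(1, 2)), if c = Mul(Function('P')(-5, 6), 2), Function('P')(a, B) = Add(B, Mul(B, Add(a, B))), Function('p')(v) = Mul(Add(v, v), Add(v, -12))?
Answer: Pow(1594, Rational(1, 2)) ≈ 39.925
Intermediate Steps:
Function('p')(v) = Mul(2, v, Add(-12, v)) (Function('p')(v) = Mul(Mul(2, v), Add(-12, v)) = Mul(2, v, Add(-12, v)))
Function('P')(a, B) = Add(B, Mul(B, Add(B, a)))
c = 24 (c = Mul(Mul(6, Add(1, 6, -5)), 2) = Mul(Mul(6, 2), 2) = Mul(12, 2) = 24)
Pow(Add(Add(-8, Mul(c, 9)), Function('p')(-21)), Rational(1, 2)) = Pow(Add(Add(-8, Mul(24, 9)), Mul(2, -21, Add(-12, -21))), Rational(1, 2)) = Pow(Add(Add(-8, 216), Mul(2, -21, -33)), Rational(1, 2)) = Pow(Add(208, 1386), Rational(1, 2)) = Pow(1594, Rational(1, 2))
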